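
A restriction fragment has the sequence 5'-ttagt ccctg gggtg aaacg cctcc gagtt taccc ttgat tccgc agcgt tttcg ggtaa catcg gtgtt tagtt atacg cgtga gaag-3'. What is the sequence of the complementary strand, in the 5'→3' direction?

The complement of TTAGTCCCTGGGGTGAAACGCCTCCGAGTTTACCCTTGATTCCGCAGCGTTTTCGGGTAACATCGGTGTTTAGTTATACGCGTGAGAAG is AATCAGGGACCCCACTTTGCGGAGGCTCAAATGGGAACTAAGGCGTCGCAAAAGCCCATTGTAGCCACAAATCAATATGCGCACTCTTC (A↔T, G↔C). DNA strands are antiparallel, so the complementary strand runs 3'→5'; reversing gives the 5'→3' form.

5'-CTTCTCACGCGTATAACTAAACACCGATGTTACCCGAAAACGCTGCGGAATCAAGGGTAAACTCGGAGGCGTTTCACCCCAGGGACTAA-3'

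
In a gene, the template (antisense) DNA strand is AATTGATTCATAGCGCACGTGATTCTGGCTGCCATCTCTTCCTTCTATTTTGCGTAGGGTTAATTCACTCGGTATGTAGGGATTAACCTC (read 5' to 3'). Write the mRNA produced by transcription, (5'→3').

RNA polymerase reads the template 3'→5' and synthesizes mRNA 5'→3' by base-pairing (A→U, T→A, G↔C). The complement of the template is TTAACTAAGTATCGCGTGCACTAAGACCGACGGTAGAGAAGGAAGATAAAACGCATCCCAATTAAGTGAGCCATACATCCCTAATTGGAG; antiparallel, so 5'→3' the coding strand is GAGGTTAATCCCTACATACCGAGTGAATTAACCCTACGCAAAATAGAAGGAAGAGATGGCAGCCAGAATCACGTGCGCTATGAATCAATT. Replace T with U for the mRNA.

5'-GAGGUUAAUCCCUACAUACCGAGUGAAUUAACCCUACGCAAAAUAGAAGGAAGAGAUGGCAGCCAGAAUCACGUGCGCUAUGAAUCAAUU-3'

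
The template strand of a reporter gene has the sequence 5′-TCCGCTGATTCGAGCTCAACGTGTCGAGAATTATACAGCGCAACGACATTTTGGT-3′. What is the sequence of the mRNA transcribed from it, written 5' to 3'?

5'-ACCAAAAUGUCGUUGCGCUGUAUAAUUCUCGACACGUUGAGCUCGAAUCAGCGGA-3'

RNA polymerase reads the template 3'→5' and synthesizes mRNA 5'→3' by base-pairing (A→U, T→A, G↔C). The complement of the template is AGGCGACTAAGCTCGAGTTGCACAGCTCTTAATATGTCGCGTTGCTGTAAAACCA; antiparallel, so 5'→3' the coding strand is ACCAAAATGTCGTTGCGCTGTATAATTCTCGACACGTTGAGCTCGAATCAGCGGA. Replace T with U for the mRNA.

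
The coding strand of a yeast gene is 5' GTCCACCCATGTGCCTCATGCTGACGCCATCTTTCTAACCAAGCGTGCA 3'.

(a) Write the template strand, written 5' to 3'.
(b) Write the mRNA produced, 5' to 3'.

(a) The template strand is the reverse complement of the coding strand: complement CAGGTGGGTACACGGAGTACGACTGCGGTAGAAAGATTGGTTCGCACGT, then reverse.
(b) mRNA matches the coding strand with T→U.

(a) 5′-TGCACGCTTGGTTAGAAAGATGGCGTCAGCATGAGGCACATGGGTGGAC-3′
(b) 5′-GUCCACCCAUGUGCCUCAUGCUGACGCCAUCUUUCUAACCAAGCGUGCA-3′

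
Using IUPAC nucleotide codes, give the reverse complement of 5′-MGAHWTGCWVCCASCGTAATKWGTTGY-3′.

Standard pairs A↔T, G↔C; ambiguity codes pair Y↔R, M↔K, W↔W, S↔S, H↔D, V↔B. Complement (KCTDWACGWBGGTSGCATTAMWCAACR), then reverse for 5'→3'.

5'-RCAACWMATTACGSTGGBWGCAWDTCK-3'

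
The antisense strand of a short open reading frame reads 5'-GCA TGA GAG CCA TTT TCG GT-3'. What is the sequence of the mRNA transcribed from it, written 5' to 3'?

5′-ACCGAAAAUGGCUCUCAUGC-3′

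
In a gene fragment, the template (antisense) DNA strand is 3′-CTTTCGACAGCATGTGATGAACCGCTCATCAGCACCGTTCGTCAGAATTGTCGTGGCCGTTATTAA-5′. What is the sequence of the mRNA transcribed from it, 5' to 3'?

5′-GAAAGCUGUCGUACACUACUUGGCGAGUAGUCGUGGCAAGCAGUCUUAACAGCACCGGCAAUAAUU-3′

Reading the template 3'→5' as shown, RNA polymerase pairs each base (A→U, T→A, G↔C) to build mRNA 5'→3' directly.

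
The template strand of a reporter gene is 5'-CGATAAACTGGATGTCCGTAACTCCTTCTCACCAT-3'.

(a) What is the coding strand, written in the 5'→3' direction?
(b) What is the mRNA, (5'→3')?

(a) 5'-ATGGTGAGAAGGAGTTACGGACATCCAGTTTATCG-3'
(b) 5′-AUGGUGAGAAGGAGUUACGGACAUCCAGUUUAUCG-3′

(a) The coding strand is the reverse complement of the template: complement GCTATTTGACCTACAGGCATTGAGGAAGAGTGGTA, then reverse.
(b) mRNA has the coding-strand sequence with T→U.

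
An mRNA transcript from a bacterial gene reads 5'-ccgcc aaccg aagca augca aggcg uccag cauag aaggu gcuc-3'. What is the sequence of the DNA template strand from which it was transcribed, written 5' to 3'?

Replace U with T to get the coding DNA strand: CCGCCAACCGAAGCAATGCAAGGCGTCCAGCATAGAAGGTGCTC. The template strand is its reverse complement (complement GGCGGTTGGCTTCGTTACGTTCCGCAGGTCGTATCTTCCACGAG, then reverse).

5'-GAGCACCTTCTATGCTGGACGCCTTGCATTGCTTCGGTTGGCGG-3'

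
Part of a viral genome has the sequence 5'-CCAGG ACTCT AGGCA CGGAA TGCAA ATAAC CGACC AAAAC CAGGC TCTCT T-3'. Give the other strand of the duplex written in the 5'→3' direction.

5'-AAGAGAGCCTGGTTTTGGTCGGTTATTTGCATTCCGTGCCTAGAGTCCTGG-3'

Pairing A↔T and G↔C gives GGTCCTGAGATCCGTGCCTTACGTTTATTGGCTGGTTTTGGTCCGAGAGAA, running 3'→5'. Reverse for the 5'→3' convention.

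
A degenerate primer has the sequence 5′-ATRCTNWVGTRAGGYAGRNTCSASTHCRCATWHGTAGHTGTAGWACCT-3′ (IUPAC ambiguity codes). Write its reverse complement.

Standard pairs A↔T, G↔C; ambiguity codes pair R↔Y, W↔W, S↔S, H↔D, V↔B, N↔N. Complement (TAYGANWBCAYTCCRTCYNAGSTSADGYGTAWDCATCDACATCWTGGA), then reverse for 5'→3'.

5'-AGGTWCTACADCTACDWATGYGDASTSGANYCTRCCTYACBWNAGYAT-3'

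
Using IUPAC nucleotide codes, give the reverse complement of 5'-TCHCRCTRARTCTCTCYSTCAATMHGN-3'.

5'-NCDKATTGASRGAGAGAYTYAGYGDGA-3'

Standard pairs A↔T, G↔C; ambiguity codes pair R↔Y, M↔K, S↔S, H↔D, N↔N. Complement (AGDGYGAYTYAGAGAGRSAGTTAKDCN), then reverse for 5'→3'.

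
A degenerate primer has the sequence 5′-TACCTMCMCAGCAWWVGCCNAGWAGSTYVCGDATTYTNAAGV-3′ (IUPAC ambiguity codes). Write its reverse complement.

5'-BCTTNARAATHCGBRASCTWCTNGGCBWWTGCTGKGKAGGTA-3'

Standard pairs A↔T, G↔C; ambiguity codes pair Y↔R, M↔K, W↔W, S↔S, D↔H, V↔B, N↔N. Complement (ATGGAKGKGTCGTWWBCGGNTCWTCSARBGCHTAARANTTCB), then reverse for 5'→3'.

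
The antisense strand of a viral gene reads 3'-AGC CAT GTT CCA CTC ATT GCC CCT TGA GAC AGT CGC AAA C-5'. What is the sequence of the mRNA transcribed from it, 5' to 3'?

5'-UCGGUACAAGGUGAGUAACGGGGAACUCUGUCAGCGUUUG-3'

Reading the template 3'→5' as shown, RNA polymerase pairs each base (A→U, T→A, G↔C) to build mRNA 5'→3' directly.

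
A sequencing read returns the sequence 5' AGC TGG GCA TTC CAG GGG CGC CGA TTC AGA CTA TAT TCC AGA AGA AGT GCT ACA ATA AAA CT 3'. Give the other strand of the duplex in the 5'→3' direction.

5'-AGTTTTATTGTAGCACTTCTTCTGGAATATAGTCTGAATCGGCGCCCCTGGAATGCCCAGCT-3'

The complement of AGCTGGGCATTCCAGGGGCGCCGATTCAGACTATATTCCAGAAGAAGTGCTACAATAAAACT is TCGACCCGTAAGGTCCCCGCGGCTAAGTCTGATATAAGGTCTTCTTCACGATGTTATTTTGA (A↔T, G↔C). DNA strands are antiparallel, so the complementary strand runs 3'→5'; reversing gives the 5'→3' form.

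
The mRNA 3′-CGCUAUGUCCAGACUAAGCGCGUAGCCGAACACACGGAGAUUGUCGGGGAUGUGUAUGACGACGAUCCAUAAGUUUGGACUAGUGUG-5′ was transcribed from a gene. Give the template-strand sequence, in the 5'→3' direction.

5'-GCGATACAGGTCTGATTCGCGCATCGGCTTGTGTGCCTCTAACAGCCCCTACACATACTGCTGCTAGGTATTCAAACCTGATCACAC-3'

Written 5'→3' the mRNA is GUGUGAUCAGGUUUGAAUACCUAGCAGCAGUAUGUGUAGGGGCUGUUAGAGGCACACAAGCCGAUGCGCGAAUCAGACCUGUAUCGC, so the coding DNA strand is GTGTGATCAGGTTTGAATACCTAGCAGCAGTATGTGTAGGGGCTGTTAGAGGCACACAAGCCGATGCGCGAATCAGACCTGTATCGC. The template is its reverse complement.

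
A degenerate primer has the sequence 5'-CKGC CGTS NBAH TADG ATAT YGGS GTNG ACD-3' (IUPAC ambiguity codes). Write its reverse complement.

Standard pairs A↔T, G↔C; ambiguity codes pair Y↔R, K↔M, S↔S, B↔V, D↔H, N↔N. Complement (GMCGGCASNVTDATHCTATARCCSCANCTGH), then reverse for 5'→3'.

5'-HGTCNACSCCRATATCHTADTVNSACGGCMG-3'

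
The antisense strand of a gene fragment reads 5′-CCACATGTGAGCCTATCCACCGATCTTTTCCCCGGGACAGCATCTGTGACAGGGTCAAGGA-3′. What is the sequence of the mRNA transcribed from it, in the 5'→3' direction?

The mRNA has the sequence of the coding strand (reverse complement of the template) with T→U. Reverse complement of CCACATGTGAGCCTATCCACCGATCTTTTCCCCGGGACAGCATCTGTGACAGGGTCAAGGA is TCCTTGACCCTGTCACAGATGCTGTCCCGGGGAAAAGATCGGTGGATAGGCTCACATGTGG; then T→U.

5′-UCCUUGACCCUGUCACAGAUGCUGUCCCGGGGAAAAGAUCGGUGGAUAGGCUCACAUGUGG-3′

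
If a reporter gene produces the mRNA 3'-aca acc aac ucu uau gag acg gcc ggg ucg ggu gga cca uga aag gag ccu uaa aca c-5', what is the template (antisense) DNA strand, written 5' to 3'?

5'-TGTTGGTTGAGAATACTCTGCCGGCCCAGCCCACCTGGTACTTTCCTCGGAATTTGTG-3'

Written 5'→3' the mRNA is CACAAAUUCCGAGGAAAGUACCAGGUGGGCUGGGCCGGCAGAGUAUUCUCAACCAACA, so the coding DNA strand is CACAAATTCCGAGGAAAGTACCAGGTGGGCTGGGCCGGCAGAGTATTCTCAACCAACA. The template is its reverse complement.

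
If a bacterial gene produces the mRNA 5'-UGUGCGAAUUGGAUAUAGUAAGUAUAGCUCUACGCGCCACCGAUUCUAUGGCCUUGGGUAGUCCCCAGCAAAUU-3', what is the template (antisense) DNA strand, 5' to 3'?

Replace U with T to get the coding DNA strand: TGTGCGAATTGGATATAGTAAGTATAGCTCTACGCGCCACCGATTCTATGGCCTTGGGTAGTCCCCAGCAAATT. The template strand is its reverse complement (complement ACACGCTTAACCTATATCATTCATATCGAGATGCGCGGTGGCTAAGATACCGGAACCCATCAGGGGTCGTTTAA, then reverse).

5'-AATTTGCTGGGGACTACCCAAGGCCATAGAATCGGTGGCGCGTAGAGCTATACTTACTATATCCAATTCGCACA-3'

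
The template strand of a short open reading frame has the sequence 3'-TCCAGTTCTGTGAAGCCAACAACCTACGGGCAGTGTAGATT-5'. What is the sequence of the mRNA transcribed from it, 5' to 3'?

5′-AGGUCAAGACACUUCGGUUGUUGGAUGCCCGUCACAUCUAA-3′

Reading the template 3'→5' as shown, RNA polymerase pairs each base (A→U, T→A, G↔C) to build mRNA 5'→3' directly.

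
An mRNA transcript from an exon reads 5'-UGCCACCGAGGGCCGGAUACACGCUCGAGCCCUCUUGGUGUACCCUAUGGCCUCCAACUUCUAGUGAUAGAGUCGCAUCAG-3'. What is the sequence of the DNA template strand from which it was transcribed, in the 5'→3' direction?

5′-CTGATGCGACTCTATCACTAGAAGTTGGAGGCCATAGGGTACACCAAGAGGGCTCGAGCGTGTATCCGGCCCTCGGTGGCA-3′

Replace U with T to get the coding DNA strand: TGCCACCGAGGGCCGGATACACGCTCGAGCCCTCTTGGTGTACCCTATGGCCTCCAACTTCTAGTGATAGAGTCGCATCAG. The template strand is its reverse complement (complement ACGGTGGCTCCCGGCCTATGTGCGAGCTCGGGAGAACCACATGGGATACCGGAGGTTGAAGATCACTATCTCAGCGTAGTC, then reverse).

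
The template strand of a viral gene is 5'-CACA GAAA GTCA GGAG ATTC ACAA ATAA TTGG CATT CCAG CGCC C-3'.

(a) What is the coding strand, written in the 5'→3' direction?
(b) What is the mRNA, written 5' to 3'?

(a) 5'-GGGCGCTGGAATGCCAATTATTTGTGAATCTCCTGACTTTCTGTG-3'
(b) 5'-GGGCGCUGGAAUGCCAAUUAUUUGUGAAUCUCCUGACUUUCUGUG-3'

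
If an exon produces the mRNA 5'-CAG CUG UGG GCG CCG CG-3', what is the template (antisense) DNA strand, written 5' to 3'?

5′-CGCGGCGCCCACAGCTG-3′

Replace U with T to get the coding DNA strand: CAGCTGTGGGCGCCGCG. The template strand is its reverse complement (complement GTCGACACCCGCGGCGC, then reverse).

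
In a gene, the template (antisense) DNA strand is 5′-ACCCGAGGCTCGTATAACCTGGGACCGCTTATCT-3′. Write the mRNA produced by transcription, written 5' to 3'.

The mRNA has the sequence of the coding strand (reverse complement of the template) with T→U. Reverse complement of ACCCGAGGCTCGTATAACCTGGGACCGCTTATCT is AGATAAGCGGTCCCAGGTTATACGAGCCTCGGGT; then T→U.

5′-AGAUAAGCGGUCCCAGGUUAUACGAGCCUCGGGU-3′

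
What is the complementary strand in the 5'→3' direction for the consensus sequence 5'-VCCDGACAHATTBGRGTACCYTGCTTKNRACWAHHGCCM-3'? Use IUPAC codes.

5'-KGGCDDTWGTYNMAAGCARGGTACYCVAATDTGTCHGGB-3'

Standard pairs A↔T, G↔C; ambiguity codes pair R↔Y, M↔K, W↔W, B↔V, D↔H, N↔N. Complement (BGGHCTGTDTAAVCYCATGGRACGAAMNYTGWTDDCGGK), then reverse for 5'→3'.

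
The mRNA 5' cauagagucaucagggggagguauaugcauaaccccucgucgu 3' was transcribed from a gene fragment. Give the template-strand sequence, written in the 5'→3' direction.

5'-ACGACGAGGGGTTATGCATATACCTCCCCCTGATGACTCTATG-3'

Replace U with T to get the coding DNA strand: CATAGAGTCATCAGGGGGAGGTATATGCATAACCCCTCGTCGT. The template strand is its reverse complement (complement GTATCTCAGTAGTCCCCCTCCATATACGTATTGGGGAGCAGCA, then reverse).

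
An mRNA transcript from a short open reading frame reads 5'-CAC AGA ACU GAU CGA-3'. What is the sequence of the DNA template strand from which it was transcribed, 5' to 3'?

Replace U with T to get the coding DNA strand: CACAGAACTGATCGA. The template strand is its reverse complement (complement GTGTCTTGACTAGCT, then reverse).

5'-TCGATCAGTTCTGTG-3'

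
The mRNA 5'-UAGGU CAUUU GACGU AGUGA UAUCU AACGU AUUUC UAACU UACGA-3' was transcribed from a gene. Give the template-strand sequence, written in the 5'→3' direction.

5'-TCGTAAGTTAGAAATACGTTAGATATCACTACGTCAAATGACCTA-3'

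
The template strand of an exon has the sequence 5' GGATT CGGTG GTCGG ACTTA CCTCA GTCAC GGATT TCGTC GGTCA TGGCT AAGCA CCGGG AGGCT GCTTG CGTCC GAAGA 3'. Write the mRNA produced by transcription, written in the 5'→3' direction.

RNA polymerase reads the template 3'→5' and synthesizes mRNA 5'→3' by base-pairing (A→U, T→A, G↔C). The complement of the template is CCTAAGCCACCAGCCTGAATGGAGTCAGTGCCTAAAGCAGCCAGTACCGATTCGTGGCCCTCCGACGAACGCAGGCTTCT; antiparallel, so 5'→3' the coding strand is TCTTCGGACGCAAGCAGCCTCCCGGTGCTTAGCCATGACCGACGAAATCCGTGACTGAGGTAAGTCCGACCACCGAATCC. Replace T with U for the mRNA.

5'-UCUUCGGACGCAAGCAGCCUCCCGGUGCUUAGCCAUGACCGACGAAAUCCGUGACUGAGGUAAGUCCGACCACCGAAUCC-3'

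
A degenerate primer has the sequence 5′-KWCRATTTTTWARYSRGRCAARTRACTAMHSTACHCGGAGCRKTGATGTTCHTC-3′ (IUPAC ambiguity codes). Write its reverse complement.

5'-GADGAACATCAMYGCTCCGDGTASDKTAGTYAYTTGYCYSRYTWAAAAATYGWM-3'

Standard pairs A↔T, G↔C; ambiguity codes pair R↔Y, M↔K, W↔W, S↔S, H↔D. Complement (MWGYTAAAAAWTYRSYCYGTTYAYTGATKDSATGDGCCTCGYMACTACAAGDAG), then reverse for 5'→3'.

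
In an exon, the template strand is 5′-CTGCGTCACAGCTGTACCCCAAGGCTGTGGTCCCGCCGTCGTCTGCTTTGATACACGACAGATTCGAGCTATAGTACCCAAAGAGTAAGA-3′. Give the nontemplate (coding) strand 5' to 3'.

5'-TCTTACTCTTTGGGTACTATAGCTCGAATCTGTCGTGTATCAAAGCAGACGACGGCGGGACCACAGCCTTGGGGTACAGCTGTGACGCAG-3'

The coding strand is complementary and antiparallel to the template: take the complement (A↔T, G↔C) and reverse.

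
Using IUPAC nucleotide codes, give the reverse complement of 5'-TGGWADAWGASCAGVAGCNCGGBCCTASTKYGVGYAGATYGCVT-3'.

5'-ABGCRATCTRCBCRMASTAGGVCCGNGCTBCTGSTCWTHTWCCA-3'

Standard pairs A↔T, G↔C; ambiguity codes pair Y↔R, K↔M, W↔W, S↔S, B↔V, D↔H, N↔N. Complement (ACCWTHTWCTSGTCBTCGNGCCVGGATSAMRCBCRTCTARCGBA), then reverse for 5'→3'.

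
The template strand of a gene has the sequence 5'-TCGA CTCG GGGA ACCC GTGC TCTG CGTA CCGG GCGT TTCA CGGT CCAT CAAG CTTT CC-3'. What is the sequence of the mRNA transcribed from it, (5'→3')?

The mRNA has the sequence of the coding strand (reverse complement of the template) with T→U. Reverse complement of TCGACTCGGGGAACCCGTGCTCTGCGTACCGGGCGTTTCACGGTCCATCAAGCTTTCC is GGAAAGCTTGATGGACCGTGAAACGCCCGGTACGCAGAGCACGGGTTCCCCGAGTCGA; then T→U.

5'-GGAAAGCUUGAUGGACCGUGAAACGCCCGGUACGCAGAGCACGGGUUCCCCGAGUCGA-3'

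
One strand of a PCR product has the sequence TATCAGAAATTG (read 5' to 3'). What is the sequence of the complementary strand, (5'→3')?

The complement of TATCAGAAATTG is ATAGTCTTTAAC (A↔T, G↔C). DNA strands are antiparallel, so the complementary strand runs 3'→5'; reversing gives the 5'→3' form.

5′-CAATTTCTGATA-3′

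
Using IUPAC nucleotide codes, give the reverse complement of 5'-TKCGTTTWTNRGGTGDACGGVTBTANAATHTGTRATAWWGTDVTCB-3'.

5'-VGABHACWWTATYACADATTNTAVABCCGTHCACCYNAWAAACGMA-3'

Standard pairs A↔T, G↔C; ambiguity codes pair R↔Y, K↔M, W↔W, B↔V, D↔H, N↔N. Complement (AMGCAAAWANYCCACHTGCCBAVATNTTADACAYTATWWCAHBAGV), then reverse for 5'→3'.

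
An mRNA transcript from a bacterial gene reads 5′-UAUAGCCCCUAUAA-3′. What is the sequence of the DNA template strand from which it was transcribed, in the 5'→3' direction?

Replace U with T to get the coding DNA strand: TATAGCCCCTATAA. The template strand is its reverse complement (complement ATATCGGGGATATT, then reverse).

5'-TTATAGGGGCTATA-3'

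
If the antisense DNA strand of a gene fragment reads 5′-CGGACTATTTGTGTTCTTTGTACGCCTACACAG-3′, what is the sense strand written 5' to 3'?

5'-CTGTGTAGGCGTACAAAGAACACAAATAGTCCG-3'

The coding strand is complementary and antiparallel to the template: take the complement (A↔T, G↔C) and reverse.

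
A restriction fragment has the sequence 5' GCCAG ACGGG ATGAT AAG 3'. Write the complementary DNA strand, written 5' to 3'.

Pairing A↔T and G↔C gives CGGTCTGCCCTACTATTC, running 3'→5'. Reverse for the 5'→3' convention.

5′-CTTATCATCCCGTCTGGC-3′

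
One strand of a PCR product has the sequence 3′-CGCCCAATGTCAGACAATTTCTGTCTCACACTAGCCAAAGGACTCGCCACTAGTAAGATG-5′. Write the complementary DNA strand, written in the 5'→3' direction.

The strand is given 3'→5', so its complement runs 5'→3' in the same left-to-right order: pair each base A↔T, G↔C.

5'-GCGGGTTACAGTCTGTTAAAGACAGAGTGTGATCGGTTTCCTGAGCGGTGATCATTCTAC-3'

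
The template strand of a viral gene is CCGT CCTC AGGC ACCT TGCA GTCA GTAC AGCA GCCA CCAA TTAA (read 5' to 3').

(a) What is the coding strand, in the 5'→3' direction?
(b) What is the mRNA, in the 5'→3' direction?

(a) The coding strand is the reverse complement of the template: complement GGCAGGAGTCCGTGGAACGTCAGTCATGTCGTCGGTGGTTAATT, then reverse.
(b) mRNA has the coding-strand sequence with T→U.

(a) 5'-TTAATTGGTGGCTGCTGTACTGACTGCAAGGTGCCTGAGGACGG-3'
(b) 5'-UUAAUUGGUGGCUGCUGUACUGACUGCAAGGUGCCUGAGGACGG-3'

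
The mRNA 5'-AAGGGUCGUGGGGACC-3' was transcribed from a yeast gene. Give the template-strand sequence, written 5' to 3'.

Replace U with T to get the coding DNA strand: AAGGGTCGTGGGGACC. The template strand is its reverse complement (complement TTCCCAGCACCCCTGG, then reverse).

5'-GGTCCCCACGACCCTT-3'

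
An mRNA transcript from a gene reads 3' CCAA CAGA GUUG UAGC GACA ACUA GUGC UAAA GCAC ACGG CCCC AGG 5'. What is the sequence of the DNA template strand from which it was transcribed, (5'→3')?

5'-GGTTGTCTCAACATCGCTGTTGATCACGATTTCGTGTGCCGGGGTCC-3'

Written 5'→3' the mRNA is GGACCCCGGCACACGAAAUCGUGAUCAACAGCGAUGUUGAGACAACC, so the coding DNA strand is GGACCCCGGCACACGAAATCGTGATCAACAGCGATGTTGAGACAACC. The template is its reverse complement.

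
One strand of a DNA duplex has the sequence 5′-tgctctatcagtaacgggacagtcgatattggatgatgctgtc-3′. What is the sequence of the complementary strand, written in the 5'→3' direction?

The complement of TGCTCTATCAGTAACGGGACAGTCGATATTGGATGATGCTGTC is ACGAGATAGTCATTGCCCTGTCAGCTATAACCTACTACGACAG (A↔T, G↔C). DNA strands are antiparallel, so the complementary strand runs 3'→5'; reversing gives the 5'→3' form.

5'-GACAGCATCATCCAATATCGACTGTCCCGTTACTGATAGAGCA-3'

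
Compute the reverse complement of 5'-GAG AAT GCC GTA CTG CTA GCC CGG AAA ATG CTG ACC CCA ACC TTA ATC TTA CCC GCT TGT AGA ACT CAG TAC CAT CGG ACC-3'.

5'-GGTCCGATGGTACTGAGTTCTACAAGCGGGTAAGATTAAGGTTGGGGTCAGCATTTTCCGGGCTAGCAGTACGGCATTCTC-3'

Reading the sequence 3'→5' and pairing each base (A↔T, G↔C) gives the reverse complement directly.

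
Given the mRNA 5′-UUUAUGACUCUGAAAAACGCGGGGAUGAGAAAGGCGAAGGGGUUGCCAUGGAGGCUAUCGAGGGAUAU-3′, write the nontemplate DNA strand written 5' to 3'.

The coding DNA strand has the same 5'→3' sequence as the mRNA with U replaced by T.

5'-TTTATGACTCTGAAAAACGCGGGGATGAGAAAGGCGAAGGGGTTGCCATGGAGGCTATCGAGGGATAT-3'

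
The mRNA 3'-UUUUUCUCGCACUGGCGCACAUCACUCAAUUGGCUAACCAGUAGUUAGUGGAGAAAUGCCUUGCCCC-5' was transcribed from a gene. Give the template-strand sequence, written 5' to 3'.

Written 5'→3' the mRNA is CCCCGUUCCGUAAAGAGGUGAUUGAUGACCAAUCGGUUAACUCACUACACGCGGUCACGCUCUUUUU, so the coding DNA strand is CCCCGTTCCGTAAAGAGGTGATTGATGACCAATCGGTTAACTCACTACACGCGGTCACGCTCTTTTT. The template is its reverse complement.

5'-AAAAAGAGCGTGACCGCGTGTAGTGAGTTAACCGATTGGTCATCAATCACCTCTTTACGGAACGGGG-3'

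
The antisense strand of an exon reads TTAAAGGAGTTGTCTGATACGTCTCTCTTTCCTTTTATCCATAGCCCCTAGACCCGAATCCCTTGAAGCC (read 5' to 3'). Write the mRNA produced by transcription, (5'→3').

The mRNA has the sequence of the coding strand (reverse complement of the template) with T→U. Reverse complement of TTAAAGGAGTTGTCTGATACGTCTCTCTTTCCTTTTATCCATAGCCCCTAGACCCGAATCCCTTGAAGCC is GGCTTCAAGGGATTCGGGTCTAGGGGCTATGGATAAAAGGAAAGAGAGACGTATCAGACAACTCCTTTAA; then T→U.

5'-GGCUUCAAGGGAUUCGGGUCUAGGGGCUAUGGAUAAAAGGAAAGAGAGACGUAUCAGACAACUCCUUUAA-3'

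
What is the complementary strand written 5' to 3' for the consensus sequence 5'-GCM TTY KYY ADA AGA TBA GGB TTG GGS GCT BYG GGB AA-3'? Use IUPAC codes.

5′-TTVCCCRVAGCSCCCAAVCCTVATCTTHTRRMRAAKGC-3′

Standard pairs A↔T, G↔C; ambiguity codes pair Y↔R, M↔K, S↔S, B↔V, D↔H. Complement (CGKAARMRRTHTTCTAVTCCVAACCCSCGAVRCCCVTT), then reverse for 5'→3'.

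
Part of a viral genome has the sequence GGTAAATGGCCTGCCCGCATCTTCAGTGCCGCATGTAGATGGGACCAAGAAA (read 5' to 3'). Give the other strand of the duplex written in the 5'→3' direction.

Pairing A↔T and G↔C gives CCATTTACCGGACGGGCGTAGAAGTCACGGCGTACATCTACCCTGGTTCTTT, running 3'→5'. Reverse for the 5'→3' convention.

5'-TTTCTTGGTCCCATCTACATGCGGCACTGAAGATGCGGGCAGGCCATTTACC-3'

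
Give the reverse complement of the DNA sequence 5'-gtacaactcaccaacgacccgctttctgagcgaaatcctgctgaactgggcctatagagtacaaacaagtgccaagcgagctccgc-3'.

5'-GCGGAGCTCGCTTGGCACTTGTTTGTACTCTATAGGCCCAGTTCAGCAGGATTTCGCTCAGAAAGCGGGTCGTTGGTGAGTTGTAC-3'

Complement each base (A↔T, G↔C): CATGTTGAGTGGTTGCTGGGCGAAAGACTCGCTTTAGGACGACTTGACCCGGATATCTCATGTTTGTTCACGGTTCGCTCGAGGCG. Then reverse.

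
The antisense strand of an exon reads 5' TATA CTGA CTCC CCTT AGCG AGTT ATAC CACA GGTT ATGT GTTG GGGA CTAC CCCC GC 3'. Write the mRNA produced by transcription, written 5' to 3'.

The mRNA has the sequence of the coding strand (reverse complement of the template) with T→U. Reverse complement of TATACTGACTCCCCTTAGCGAGTTATACCACAGGTTATGTGTTGGGGACTACCCCCGC is GCGGGGGTAGTCCCCAACACATAACCTGTGGTATAACTCGCTAAGGGGAGTCAGTATA; then T→U.

5'-GCGGGGGUAGUCCCCAACACAUAACCUGUGGUAUAACUCGCUAAGGGGAGUCAGUAUA-3'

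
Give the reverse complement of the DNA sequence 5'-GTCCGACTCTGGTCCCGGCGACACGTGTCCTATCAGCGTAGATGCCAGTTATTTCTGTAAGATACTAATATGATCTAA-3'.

5'-TTAGATCATATTAGTATCTTACAGAAATAACTGGCATCTACGCTGATAGGACACGTGTCGCCGGGACCAGAGTCGGAC-3'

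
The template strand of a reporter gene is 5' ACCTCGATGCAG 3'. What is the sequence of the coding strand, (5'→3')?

5′-CTGCATCGAGGT-3′

The coding strand is complementary and antiparallel to the template: take the complement (A↔T, G↔C) and reverse.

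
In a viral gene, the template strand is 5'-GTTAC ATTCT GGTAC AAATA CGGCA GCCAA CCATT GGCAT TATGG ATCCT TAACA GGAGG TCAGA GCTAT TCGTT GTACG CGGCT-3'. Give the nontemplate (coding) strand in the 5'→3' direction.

The coding strand is complementary and antiparallel to the template: take the complement (A↔T, G↔C) and reverse.

5′-AGCCGCGTACAACGAATAGCTCTGACCTCCTGTTAAGGATCCATAATGCCAATGGTTGGCTGCCGTATTTGTACCAGAATGTAAC-3′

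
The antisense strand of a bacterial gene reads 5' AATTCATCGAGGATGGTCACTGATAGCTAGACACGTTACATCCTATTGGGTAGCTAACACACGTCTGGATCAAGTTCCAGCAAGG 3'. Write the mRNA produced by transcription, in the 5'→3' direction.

5'-CCUUGCUGGAACUUGAUCCAGACGUGUGUUAGCUACCCAAUAGGAUGUAACGUGUCUAGCUAUCAGUGACCAUCCUCGAUGAAUU-3'

RNA polymerase reads the template 3'→5' and synthesizes mRNA 5'→3' by base-pairing (A→U, T→A, G↔C). The complement of the template is TTAAGTAGCTCCTACCAGTGACTATCGATCTGTGCAATGTAGGATAACCCATCGATTGTGTGCAGACCTAGTTCAAGGTCGTTCC; antiparallel, so 5'→3' the coding strand is CCTTGCTGGAACTTGATCCAGACGTGTGTTAGCTACCCAATAGGATGTAACGTGTCTAGCTATCAGTGACCATCCTCGATGAATT. Replace T with U for the mRNA.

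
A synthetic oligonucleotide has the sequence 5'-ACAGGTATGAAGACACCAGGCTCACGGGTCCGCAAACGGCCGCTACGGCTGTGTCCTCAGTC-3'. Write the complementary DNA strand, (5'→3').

Pairing A↔T and G↔C gives TGTCCATACTTCTGTGGTCCGAGTGCCCAGGCGTTTGCCGGCGATGCCGACACAGGAGTCAG, running 3'→5'. Reverse for the 5'→3' convention.

5′-GACTGAGGACACAGCCGTAGCGGCCGTTTGCGGACCCGTGAGCCTGGTGTCTTCATACCTGT-3′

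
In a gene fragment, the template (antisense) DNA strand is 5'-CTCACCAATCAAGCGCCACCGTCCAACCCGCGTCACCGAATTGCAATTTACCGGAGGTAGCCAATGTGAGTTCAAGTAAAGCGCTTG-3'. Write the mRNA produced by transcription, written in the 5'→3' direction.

RNA polymerase reads the template 3'→5' and synthesizes mRNA 5'→3' by base-pairing (A→U, T→A, G↔C). The complement of the template is GAGTGGTTAGTTCGCGGTGGCAGGTTGGGCGCAGTGGCTTAACGTTAAATGGCCTCCATCGGTTACACTCAAGTTCATTTCGCGAAC; antiparallel, so 5'→3' the coding strand is CAAGCGCTTTACTTGAACTCACATTGGCTACCTCCGGTAAATTGCAATTCGGTGACGCGGGTTGGACGGTGGCGCTTGATTGGTGAG. Replace T with U for the mRNA.

5'-CAAGCGCUUUACUUGAACUCACAUUGGCUACCUCCGGUAAAUUGCAAUUCGGUGACGCGGGUUGGACGGUGGCGCUUGAUUGGUGAG-3'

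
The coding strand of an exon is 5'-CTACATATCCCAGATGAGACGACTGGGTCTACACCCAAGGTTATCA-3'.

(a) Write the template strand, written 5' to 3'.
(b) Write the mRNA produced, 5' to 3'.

(a) 5'-TGATAACCTTGGGTGTAGACCCAGTCGTCTCATCTGGGATATGTAG-3'
(b) 5'-CUACAUAUCCCAGAUGAGACGACUGGGUCUACACCCAAGGUUAUCA-3'

(a) The template strand is the reverse complement of the coding strand: complement GATGTATAGGGTCTACTCTGCTGACCCAGATGTGGGTTCCAATAGT, then reverse.
(b) mRNA matches the coding strand with T→U.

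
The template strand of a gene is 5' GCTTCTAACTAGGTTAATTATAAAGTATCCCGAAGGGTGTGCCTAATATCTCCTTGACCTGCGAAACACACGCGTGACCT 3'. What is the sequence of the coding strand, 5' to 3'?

5′-AGGTCACGCGTGTGTTTCGCAGGTCAAGGAGATATTAGGCACACCCTTCGGGATACTTTATAATTAACCTAGTTAGAAGC-3′

The coding strand is complementary and antiparallel to the template: take the complement (A↔T, G↔C) and reverse.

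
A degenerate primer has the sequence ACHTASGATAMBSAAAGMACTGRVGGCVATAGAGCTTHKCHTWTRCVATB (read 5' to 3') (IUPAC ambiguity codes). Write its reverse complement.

5'-VATBGYAWADGMDAAGCTCTATBGCCBYCAGTKCTTTSVKTATCSTADGT-3'

Standard pairs A↔T, G↔C; ambiguity codes pair R↔Y, M↔K, W↔W, S↔S, B↔V, H↔D. Complement (TGDATSCTATKVSTTTCKTGACYBCCGBTATCTCGAADMGDAWAYGBTAV), then reverse for 5'→3'.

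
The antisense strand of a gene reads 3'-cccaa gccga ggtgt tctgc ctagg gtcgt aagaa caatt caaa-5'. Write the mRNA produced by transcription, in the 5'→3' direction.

5'-GGGUUCGGCUCCACAAGACGGAUCCCAGCAUUCUUGUUAAGUUU-3'

Reading the template 3'→5' as shown, RNA polymerase pairs each base (A→U, T→A, G↔C) to build mRNA 5'→3' directly.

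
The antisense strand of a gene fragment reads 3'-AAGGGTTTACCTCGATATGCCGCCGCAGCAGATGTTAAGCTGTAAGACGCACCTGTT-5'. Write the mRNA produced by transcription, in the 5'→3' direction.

Reading the template 3'→5' as shown, RNA polymerase pairs each base (A→U, T→A, G↔C) to build mRNA 5'→3' directly.

5'-UUCCCAAAUGGAGCUAUACGGCGGCGUCGUCUACAAUUCGACAUUCUGCGUGGACAA-3'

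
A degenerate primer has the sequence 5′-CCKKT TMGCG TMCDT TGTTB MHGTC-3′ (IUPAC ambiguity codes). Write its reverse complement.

5'-GACDKVAACAAHGKACGCKAAMMGG-3'

Standard pairs A↔T, G↔C; ambiguity codes pair M↔K, B↔V, D↔H. Complement (GGMMAAKCGCAKGHAACAAVKDCAG), then reverse for 5'→3'.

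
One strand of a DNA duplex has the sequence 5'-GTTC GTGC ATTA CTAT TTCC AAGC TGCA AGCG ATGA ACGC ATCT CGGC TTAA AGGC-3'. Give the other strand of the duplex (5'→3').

5'-GCCTTTAAGCCGAGATGCGTTCATCGCTTGCAGCTTGGAAATAGTAATGCACGAAC-3'

Pairing A↔T and G↔C gives CAAGCACGTAATGATAAAGGTTCGACGTTCGCTACTTGCGTAGAGCCGAATTTCCG, running 3'→5'. Reverse for the 5'→3' convention.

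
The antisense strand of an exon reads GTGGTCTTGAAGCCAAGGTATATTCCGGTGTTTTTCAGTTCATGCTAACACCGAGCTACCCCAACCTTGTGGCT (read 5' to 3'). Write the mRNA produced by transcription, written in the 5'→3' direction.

5'-AGCCACAAGGUUGGGGUAGCUCGGUGUUAGCAUGAACUGAAAAACACCGGAAUAUACCUUGGCUUCAAGACCAC-3'

RNA polymerase reads the template 3'→5' and synthesizes mRNA 5'→3' by base-pairing (A→U, T→A, G↔C). The complement of the template is CACCAGAACTTCGGTTCCATATAAGGCCACAAAAAGTCAAGTACGATTGTGGCTCGATGGGGTTGGAACACCGA; antiparallel, so 5'→3' the coding strand is AGCCACAAGGTTGGGGTAGCTCGGTGTTAGCATGAACTGAAAAACACCGGAATATACCTTGGCTTCAAGACCAC. Replace T with U for the mRNA.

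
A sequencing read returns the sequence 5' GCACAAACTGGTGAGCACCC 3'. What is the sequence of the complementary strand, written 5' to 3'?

5'-GGGTGCTCACCAGTTTGTGC-3'

Pairing A↔T and G↔C gives CGTGTTTGACCACTCGTGGG, running 3'→5'. Reverse for the 5'→3' convention.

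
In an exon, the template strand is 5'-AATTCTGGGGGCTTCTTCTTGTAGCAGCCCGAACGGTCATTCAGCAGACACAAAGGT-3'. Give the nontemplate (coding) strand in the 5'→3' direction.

5'-ACCTTTGTGTCTGCTGAATGACCGTTCGGGCTGCTACAAGAAGAAGCCCCCAGAATT-3'

The coding strand is complementary and antiparallel to the template: take the complement (A↔T, G↔C) and reverse.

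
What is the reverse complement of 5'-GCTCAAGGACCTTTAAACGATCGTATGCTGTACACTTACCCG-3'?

5'-CGGGTAAGTGTACAGCATACGATCGTTTAAAGGTCCTTGAGC-3'

Reading the sequence 3'→5' and pairing each base (A↔T, G↔C) gives the reverse complement directly.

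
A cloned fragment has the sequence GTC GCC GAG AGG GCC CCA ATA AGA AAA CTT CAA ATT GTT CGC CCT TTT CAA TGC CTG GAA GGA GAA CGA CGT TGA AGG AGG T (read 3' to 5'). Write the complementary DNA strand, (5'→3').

5′-CAGCGGCTCTCCCGGGGTTATTCTTTTGAAGTTTAACAAGCGGGAAAAGTTACGGACCTTCCTCTTGCTGCAACTTCCTCCA-3′

The strand is given 3'→5', so its complement runs 5'→3' in the same left-to-right order: pair each base A↔T, G↔C.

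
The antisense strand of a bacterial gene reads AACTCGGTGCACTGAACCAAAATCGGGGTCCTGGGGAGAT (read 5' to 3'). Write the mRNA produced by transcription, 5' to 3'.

The mRNA has the sequence of the coding strand (reverse complement of the template) with T→U. Reverse complement of AACTCGGTGCACTGAACCAAAATCGGGGTCCTGGGGAGAT is ATCTCCCCAGGACCCCGATTTTGGTTCAGTGCACCGAGTT; then T→U.

5'-AUCUCCCCAGGACCCCGAUUUUGGUUCAGUGCACCGAGUU-3'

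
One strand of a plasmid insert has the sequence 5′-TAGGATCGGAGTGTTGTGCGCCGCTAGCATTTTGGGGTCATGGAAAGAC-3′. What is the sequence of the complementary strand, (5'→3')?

The complement of TAGGATCGGAGTGTTGTGCGCCGCTAGCATTTTGGGGTCATGGAAAGAC is ATCCTAGCCTCACAACACGCGGCGATCGTAAAACCCCAGTACCTTTCTG (A↔T, G↔C). DNA strands are antiparallel, so the complementary strand runs 3'→5'; reversing gives the 5'→3' form.

5'-GTCTTTCCATGACCCCAAAATGCTAGCGGCGCACAACACTCCGATCCTA-3'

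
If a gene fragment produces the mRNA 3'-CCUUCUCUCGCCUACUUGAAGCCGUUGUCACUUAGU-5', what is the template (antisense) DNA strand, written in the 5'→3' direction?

5'-GGAAGAGAGCGGATGAACTTCGGCAACAGTGAATCA-3'

Written 5'→3' the mRNA is UGAUUCACUGUUGCCGAAGUUCAUCCGCUCUCUUCC, so the coding DNA strand is TGATTCACTGTTGCCGAAGTTCATCCGCTCTCTTCC. The template is its reverse complement.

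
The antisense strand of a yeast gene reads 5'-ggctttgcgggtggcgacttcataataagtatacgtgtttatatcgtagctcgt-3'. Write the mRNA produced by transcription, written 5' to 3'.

5'-ACGAGCUACGAUAUAAACACGUAUACUUAUUAUGAAGUCGCCACCCGCAAAGCC-3'

RNA polymerase reads the template 3'→5' and synthesizes mRNA 5'→3' by base-pairing (A→U, T→A, G↔C). The complement of the template is CCGAAACGCCCACCGCTGAAGTATTATTCATATGCACAAATATAGCATCGAGCA; antiparallel, so 5'→3' the coding strand is ACGAGCTACGATATAAACACGTATACTTATTATGAAGTCGCCACCCGCAAAGCC. Replace T with U for the mRNA.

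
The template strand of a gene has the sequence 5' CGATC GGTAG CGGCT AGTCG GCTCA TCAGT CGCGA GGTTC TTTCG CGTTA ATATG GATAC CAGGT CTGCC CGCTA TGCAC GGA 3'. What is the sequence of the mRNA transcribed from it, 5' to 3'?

RNA polymerase reads the template 3'→5' and synthesizes mRNA 5'→3' by base-pairing (A→U, T→A, G↔C). The complement of the template is GCTAGCCATCGCCGATCAGCCGAGTAGTCAGCGCTCCAAGAAAGCGCAATTATACCTATGGTCCAGACGGGCGATACGTGCCT; antiparallel, so 5'→3' the coding strand is TCCGTGCATAGCGGGCAGACCTGGTATCCATATTAACGCGAAAGAACCTCGCGACTGATGAGCCGACTAGCCGCTACCGATCG. Replace T with U for the mRNA.

5'-UCCGUGCAUAGCGGGCAGACCUGGUAUCCAUAUUAACGCGAAAGAACCUCGCGACUGAUGAGCCGACUAGCCGCUACCGAUCG-3'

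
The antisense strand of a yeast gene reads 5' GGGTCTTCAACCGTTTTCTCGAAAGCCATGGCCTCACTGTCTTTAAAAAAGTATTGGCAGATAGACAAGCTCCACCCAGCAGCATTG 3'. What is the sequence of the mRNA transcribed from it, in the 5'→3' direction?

RNA polymerase reads the template 3'→5' and synthesizes mRNA 5'→3' by base-pairing (A→U, T→A, G↔C). The complement of the template is CCCAGAAGTTGGCAAAAGAGCTTTCGGTACCGGAGTGACAGAAATTTTTTCATAACCGTCTATCTGTTCGAGGTGGGTCGTCGTAAC; antiparallel, so 5'→3' the coding strand is CAATGCTGCTGGGTGGAGCTTGTCTATCTGCCAATACTTTTTTAAAGACAGTGAGGCCATGGCTTTCGAGAAAACGGTTGAAGACCC. Replace T with U for the mRNA.

5'-CAAUGCUGCUGGGUGGAGCUUGUCUAUCUGCCAAUACUUUUUUAAAGACAGUGAGGCCAUGGCUUUCGAGAAAACGGUUGAAGACCC-3'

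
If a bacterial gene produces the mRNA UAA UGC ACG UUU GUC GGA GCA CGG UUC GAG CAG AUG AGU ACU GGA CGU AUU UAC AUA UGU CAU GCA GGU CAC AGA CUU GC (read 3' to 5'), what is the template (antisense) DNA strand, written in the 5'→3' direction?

Written 5'→3' the mRNA is CGUUCAGACACUGGACGUACUGUAUACAUUUAUGCAGGUCAUGAGUAGACGAGCUUGGCACGAGGCUGUUUGCACGUAAU, so the coding DNA strand is CGTTCAGACACTGGACGTACTGTATACATTTATGCAGGTCATGAGTAGACGAGCTTGGCACGAGGCTGTTTGCACGTAAT. The template is its reverse complement.

5'-ATTACGTGCAAACAGCCTCGTGCCAAGCTCGTCTACTCATGACCTGCATAAATGTATACAGTACGTCCAGTGTCTGAACG-3'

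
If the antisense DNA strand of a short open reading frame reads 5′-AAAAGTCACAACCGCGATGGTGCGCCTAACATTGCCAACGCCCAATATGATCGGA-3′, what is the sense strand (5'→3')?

5′-TCCGATCATATTGGGCGTTGGCAATGTTAGGCGCACCATCGCGGTTGTGACTTTT-3′

The coding strand is complementary and antiparallel to the template: take the complement (A↔T, G↔C) and reverse.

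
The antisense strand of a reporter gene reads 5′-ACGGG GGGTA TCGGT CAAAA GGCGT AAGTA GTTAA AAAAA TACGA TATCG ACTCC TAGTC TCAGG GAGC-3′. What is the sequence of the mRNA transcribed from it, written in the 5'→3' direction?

5'-GCUCCCUGAGACUAGGAGUCGAUAUCGUAUUUUUUUAACUACUUACGCCUUUUGACCGAUACCCCCCGU-3'

The mRNA has the sequence of the coding strand (reverse complement of the template) with T→U. Reverse complement of ACGGGGGGTATCGGTCAAAAGGCGTAAGTAGTTAAAAAAATACGATATCGACTCCTAGTCTCAGGGAGC is GCTCCCTGAGACTAGGAGTCGATATCGTATTTTTTTAACTACTTACGCCTTTTGACCGATACCCCCCGT; then T→U.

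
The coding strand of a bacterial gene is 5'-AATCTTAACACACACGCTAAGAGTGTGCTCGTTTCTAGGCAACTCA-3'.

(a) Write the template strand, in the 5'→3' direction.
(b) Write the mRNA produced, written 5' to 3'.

(a) 5'-TGAGTTGCCTAGAAACGAGCACACTCTTAGCGTGTGTGTTAAGATT-3'
(b) 5'-AAUCUUAACACACACGCUAAGAGUGUGCUCGUUUCUAGGCAACUCA-3'

(a) The template strand is the reverse complement of the coding strand: complement TTAGAATTGTGTGTGCGATTCTCACACGAGCAAAGATCCGTTGAGT, then reverse.
(b) mRNA matches the coding strand with T→U.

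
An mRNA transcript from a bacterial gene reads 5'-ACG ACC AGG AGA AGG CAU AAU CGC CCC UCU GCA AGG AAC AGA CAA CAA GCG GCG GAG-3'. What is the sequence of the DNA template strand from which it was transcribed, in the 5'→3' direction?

5'-CTCCGCCGCTTGTTGTCTGTTCCTTGCAGAGGGGCGATTATGCCTTCTCCTGGTCGT-3'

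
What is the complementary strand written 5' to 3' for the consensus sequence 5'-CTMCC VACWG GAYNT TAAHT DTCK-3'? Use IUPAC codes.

Standard pairs A↔T, G↔C; ambiguity codes pair Y↔R, M↔K, W↔W, D↔H, V↔B, N↔N. Complement (GAKGGBTGWCCTRNAATTDAHAGM), then reverse for 5'→3'.

5′-MGAHADTTAANRTCCWGTBGGKAG-3′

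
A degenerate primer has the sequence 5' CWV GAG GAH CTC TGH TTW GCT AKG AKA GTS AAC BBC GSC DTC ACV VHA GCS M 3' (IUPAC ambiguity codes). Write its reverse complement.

5'-KSGCTDBBGTGAHGSCGVVGTTSACTMTCMTAGCWAADCAGAGDTCCTCBWG-3'

Standard pairs A↔T, G↔C; ambiguity codes pair M↔K, W↔W, S↔S, B↔V, D↔H. Complement (GWBCTCCTDGAGACDAAWCGATMCTMTCASTTGVVGCSGHAGTGBBDTCGSK), then reverse for 5'→3'.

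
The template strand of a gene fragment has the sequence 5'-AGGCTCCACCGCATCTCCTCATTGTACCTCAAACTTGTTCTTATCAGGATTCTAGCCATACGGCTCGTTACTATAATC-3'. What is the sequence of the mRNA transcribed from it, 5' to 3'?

RNA polymerase reads the template 3'→5' and synthesizes mRNA 5'→3' by base-pairing (A→U, T→A, G↔C). The complement of the template is TCCGAGGTGGCGTAGAGGAGTAACATGGAGTTTGAACAAGAATAGTCCTAAGATCGGTATGCCGAGCAATGATATTAG; antiparallel, so 5'→3' the coding strand is GATTATAGTAACGAGCCGTATGGCTAGAATCCTGATAAGAACAAGTTTGAGGTACAATGAGGAGATGCGGTGGAGCCT. Replace T with U for the mRNA.

5'-GAUUAUAGUAACGAGCCGUAUGGCUAGAAUCCUGAUAAGAACAAGUUUGAGGUACAAUGAGGAGAUGCGGUGGAGCCU-3'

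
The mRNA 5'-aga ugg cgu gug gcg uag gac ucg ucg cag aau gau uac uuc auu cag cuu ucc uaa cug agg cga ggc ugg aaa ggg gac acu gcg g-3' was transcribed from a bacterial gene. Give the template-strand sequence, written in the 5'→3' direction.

Replace U with T to get the coding DNA strand: AGATGGCGTGTGGCGTAGGACTCGTCGCAGAATGATTACTTCATTCAGCTTTCCTAACTGAGGCGAGGCTGGAAAGGGGACACTGCGG. The template strand is its reverse complement (complement TCTACCGCACACCGCATCCTGAGCAGCGTCTTACTAATGAAGTAAGTCGAAAGGATTGACTCCGCTCCGACCTTTCCCCTGTGACGCC, then reverse).

5'-CCGCAGTGTCCCCTTTCCAGCCTCGCCTCAGTTAGGAAAGCTGAATGAAGTAATCATTCTGCGACGAGTCCTACGCCACACGCCATCT-3'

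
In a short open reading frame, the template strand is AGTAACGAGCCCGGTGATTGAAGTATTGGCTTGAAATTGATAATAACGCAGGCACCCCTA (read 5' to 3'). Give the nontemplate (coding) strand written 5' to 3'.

5'-TAGGGGTGCCTGCGTTATTATCAATTTCAAGCCAATACTTCAATCACCGGGCTCGTTACT-3'

The coding strand is complementary and antiparallel to the template: take the complement (A↔T, G↔C) and reverse.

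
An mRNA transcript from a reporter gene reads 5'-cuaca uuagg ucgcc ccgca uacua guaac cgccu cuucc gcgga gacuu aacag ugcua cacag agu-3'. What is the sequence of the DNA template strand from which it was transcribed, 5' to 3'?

Replace U with T to get the coding DNA strand: CTACATTAGGTCGCCCCGCATACTAGTAACCGCCTCTTCCGCGGAGACTTAACAGTGCTACACAGAGT. The template strand is its reverse complement (complement GATGTAATCCAGCGGGGCGTATGATCATTGGCGGAGAAGGCGCCTCTGAATTGTCACGATGTGTCTCA, then reverse).

5'-ACTCTGTGTAGCACTGTTAAGTCTCCGCGGAAGAGGCGGTTACTAGTATGCGGGGCGACCTAATGTAG-3'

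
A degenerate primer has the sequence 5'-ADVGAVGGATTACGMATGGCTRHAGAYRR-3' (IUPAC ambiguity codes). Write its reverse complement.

5'-YYRTCTDYAGCCATKCGTAATCCBTCBHT-3'

Standard pairs A↔T, G↔C; ambiguity codes pair R↔Y, M↔K, D↔H, V↔B. Complement (THBCTBCCTAATGCKTACCGAYDTCTRYY), then reverse for 5'→3'.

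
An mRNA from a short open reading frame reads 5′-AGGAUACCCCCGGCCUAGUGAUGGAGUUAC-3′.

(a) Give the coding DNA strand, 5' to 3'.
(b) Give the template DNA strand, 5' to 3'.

(a) The coding strand matches the mRNA with U→T.
(b) The template strand is the reverse complement of the coding strand.

(a) 5'-AGGATACCCCCGGCCTAGTGATGGAGTTAC-3'
(b) 5'-GTAACTCCATCACTAGGCCGGGGGTATCCT-3'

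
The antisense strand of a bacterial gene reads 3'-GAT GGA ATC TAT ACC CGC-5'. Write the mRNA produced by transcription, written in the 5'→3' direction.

5'-CUACCUUAGAUAUGGGCG-3'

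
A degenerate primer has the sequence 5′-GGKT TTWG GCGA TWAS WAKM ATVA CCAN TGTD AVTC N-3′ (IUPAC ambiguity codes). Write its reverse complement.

5′-NGABTHACANTGGTBATKMTWSTWATCGCCWAAAMCC-3′

Standard pairs A↔T, G↔C; ambiguity codes pair M↔K, W↔W, S↔S, D↔H, V↔B, N↔N. Complement (CCMAAAWCCGCTAWTSWTMKTABTGGTNACAHTBAGN), then reverse for 5'→3'.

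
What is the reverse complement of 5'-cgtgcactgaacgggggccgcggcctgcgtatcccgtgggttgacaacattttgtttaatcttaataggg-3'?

5'-CCCTATTAAGATTAAACAAAATGTTGTCAACCCACGGGATACGCAGGCCGCGGCCCCCGTTCAGTGCACG-3'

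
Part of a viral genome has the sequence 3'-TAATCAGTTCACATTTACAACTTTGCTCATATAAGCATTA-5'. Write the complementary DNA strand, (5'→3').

The strand is given 3'→5', so its complement runs 5'→3' in the same left-to-right order: pair each base A↔T, G↔C.

5'-ATTAGTCAAGTGTAAATGTTGAAACGAGTATATTCGTAAT-3'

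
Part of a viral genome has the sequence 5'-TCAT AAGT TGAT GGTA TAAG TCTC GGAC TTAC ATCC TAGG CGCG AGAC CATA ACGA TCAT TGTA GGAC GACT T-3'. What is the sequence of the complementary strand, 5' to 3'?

Pairing A↔T and G↔C gives AGTATTCAACTACCATATTCAGAGCCTGAATGTAGGATCCGCGCTCTGGTATTGCTAGTAACATCCTGCTGAA, running 3'→5'. Reverse for the 5'→3' convention.

5'-AAGTCGTCCTACAATGATCGTTATGGTCTCGCGCCTAGGATGTAAGTCCGAGACTTATACCATCAACTTATGA-3'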